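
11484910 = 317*36230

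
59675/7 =8525 = 8525.00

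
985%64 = 25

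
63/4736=63/4736 = 0.01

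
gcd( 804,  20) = 4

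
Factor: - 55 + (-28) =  - 83^1 = - 83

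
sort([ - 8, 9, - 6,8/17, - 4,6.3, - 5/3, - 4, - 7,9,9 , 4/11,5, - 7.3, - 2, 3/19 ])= [ - 8, - 7.3, - 7, - 6, - 4, - 4, - 2, - 5/3,3/19, 4/11,8/17,5 , 6.3 , 9, 9 , 9 ] 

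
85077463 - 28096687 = 56980776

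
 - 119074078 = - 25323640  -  93750438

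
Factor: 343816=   2^3*11^1*3907^1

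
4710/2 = 2355 = 2355.00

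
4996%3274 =1722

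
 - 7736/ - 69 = 7736/69 = 112.12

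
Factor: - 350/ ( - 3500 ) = 2^( - 1) * 5^ ( -1)= 1/10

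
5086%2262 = 562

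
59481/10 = 5948 + 1/10 = 5948.10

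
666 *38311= 25515126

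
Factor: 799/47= 17^1=17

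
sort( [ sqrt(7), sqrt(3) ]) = [ sqrt(3), sqrt( 7)]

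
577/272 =577/272=2.12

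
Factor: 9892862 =2^1*7^1*706633^1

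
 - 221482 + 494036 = 272554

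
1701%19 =10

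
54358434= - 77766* (-699)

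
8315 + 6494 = 14809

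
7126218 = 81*87978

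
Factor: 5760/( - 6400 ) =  - 2^( - 1)*3^2*5^ ( - 1)  =  - 9/10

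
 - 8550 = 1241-9791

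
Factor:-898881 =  - 3^1*103^1*2909^1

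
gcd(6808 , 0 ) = 6808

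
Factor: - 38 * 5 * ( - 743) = 2^1*5^1*19^1 * 743^1 = 141170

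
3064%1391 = 282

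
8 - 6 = 2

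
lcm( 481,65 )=2405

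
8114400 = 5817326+2297074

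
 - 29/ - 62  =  29/62 = 0.47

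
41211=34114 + 7097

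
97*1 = 97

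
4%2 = 0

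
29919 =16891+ 13028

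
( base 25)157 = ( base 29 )q3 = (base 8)1365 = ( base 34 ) m9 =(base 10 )757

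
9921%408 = 129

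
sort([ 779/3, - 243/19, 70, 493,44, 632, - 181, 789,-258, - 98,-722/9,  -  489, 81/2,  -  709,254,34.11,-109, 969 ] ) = [-709,- 489,-258,  -  181, - 109, -98, - 722/9,  -  243/19,34.11, 81/2, 44, 70, 254, 779/3, 493, 632,789,969] 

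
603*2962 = 1786086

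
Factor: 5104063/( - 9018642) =-2^( - 1 )*3^( - 1)*17^1*47^ ( - 1)*31981^( - 1 ) * 300239^1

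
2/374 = 1/187= 0.01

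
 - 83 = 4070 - 4153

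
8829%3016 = 2797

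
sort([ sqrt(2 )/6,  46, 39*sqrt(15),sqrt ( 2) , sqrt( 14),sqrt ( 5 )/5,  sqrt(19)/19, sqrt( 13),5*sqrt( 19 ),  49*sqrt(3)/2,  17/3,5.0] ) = [sqrt(19)/19, sqrt( 2)/6,sqrt(5 ) /5, sqrt( 2 ) , sqrt (13 ) , sqrt( 14 ), 5.0, 17/3, 5*sqrt( 19), 49 * sqrt( 3 ) /2,46, 39*sqrt(15 ) ] 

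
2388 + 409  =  2797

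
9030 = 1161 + 7869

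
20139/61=330 + 9/61 = 330.15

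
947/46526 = 947/46526 = 0.02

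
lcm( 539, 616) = 4312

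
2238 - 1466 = 772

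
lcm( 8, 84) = 168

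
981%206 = 157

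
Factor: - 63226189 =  - 13^1*4863553^1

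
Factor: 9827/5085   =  3^( - 2)*5^ ( - 1 )*31^1*113^( - 1)*317^1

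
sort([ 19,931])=[ 19,931 ] 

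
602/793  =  602/793 = 0.76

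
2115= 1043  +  1072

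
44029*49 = 2157421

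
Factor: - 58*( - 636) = 36888 = 2^3 * 3^1 * 29^1 * 53^1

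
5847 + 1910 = 7757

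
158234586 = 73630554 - -84604032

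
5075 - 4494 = 581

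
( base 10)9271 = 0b10010000110111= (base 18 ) 1AB1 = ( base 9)13641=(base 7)36013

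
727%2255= 727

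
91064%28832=4568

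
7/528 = 7/528 = 0.01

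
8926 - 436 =8490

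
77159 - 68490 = 8669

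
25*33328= 833200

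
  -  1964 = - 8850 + 6886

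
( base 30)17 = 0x25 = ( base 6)101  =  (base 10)37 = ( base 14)29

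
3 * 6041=18123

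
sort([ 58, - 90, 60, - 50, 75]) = [ - 90, - 50, 58, 60 , 75] 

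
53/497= 53/497  =  0.11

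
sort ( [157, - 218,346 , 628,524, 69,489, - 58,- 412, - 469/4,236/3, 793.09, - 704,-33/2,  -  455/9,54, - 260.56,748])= [ - 704, - 412 , - 260.56,-218, - 469/4, - 58, - 455/9, - 33/2,54,69,236/3 , 157, 346, 489, 524,628, 748,  793.09]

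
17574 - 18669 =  - 1095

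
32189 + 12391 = 44580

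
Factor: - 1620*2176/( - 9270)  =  39168/103 = 2^8*3^2*17^1*103^(- 1 ) 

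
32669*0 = 0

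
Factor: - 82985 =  - 5^1 * 7^1*2371^1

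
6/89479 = 6/89479 = 0.00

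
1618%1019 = 599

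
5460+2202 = 7662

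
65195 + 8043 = 73238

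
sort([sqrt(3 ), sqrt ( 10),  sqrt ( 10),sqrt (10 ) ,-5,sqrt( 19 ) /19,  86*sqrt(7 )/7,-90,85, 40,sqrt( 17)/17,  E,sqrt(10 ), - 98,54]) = [-98, - 90 , - 5,sqrt(19)/19,  sqrt(17 ) /17, sqrt(3),E,  sqrt(10),sqrt(10 ),sqrt(10 ), sqrt(10 ),86*sqrt(7 ) /7,  40,54,85] 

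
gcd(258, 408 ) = 6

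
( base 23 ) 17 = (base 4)132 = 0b11110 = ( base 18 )1C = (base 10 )30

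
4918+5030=9948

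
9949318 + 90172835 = 100122153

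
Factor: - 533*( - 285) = 3^1*5^1*13^1*19^1*41^1  =  151905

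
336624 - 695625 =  - 359001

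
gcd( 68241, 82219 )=1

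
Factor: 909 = 3^2*101^1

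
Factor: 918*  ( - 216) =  - 198288 = -2^4*3^6* 17^1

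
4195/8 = 4195/8=524.38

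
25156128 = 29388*856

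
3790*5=18950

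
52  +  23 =75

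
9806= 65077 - 55271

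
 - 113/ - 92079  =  113/92079 = 0.00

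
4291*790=3389890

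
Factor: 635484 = 2^2 * 3^1* 52957^1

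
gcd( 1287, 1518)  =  33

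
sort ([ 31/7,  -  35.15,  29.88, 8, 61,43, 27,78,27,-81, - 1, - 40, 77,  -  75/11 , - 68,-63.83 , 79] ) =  [-81 , - 68,  -  63.83,-40 ,-35.15,-75/11, - 1, 31/7,8,27, 27, 29.88,  43, 61, 77, 78,  79]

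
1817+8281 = 10098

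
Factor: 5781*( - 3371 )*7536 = -146859691536 = - 2^4 * 3^2*41^1*47^1  *  157^1*3371^1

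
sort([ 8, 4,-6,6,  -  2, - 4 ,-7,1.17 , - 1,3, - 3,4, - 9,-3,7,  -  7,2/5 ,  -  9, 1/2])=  [-9, -9,- 7,-7, - 6,-4, - 3,  -  3,  -  2,-1, 2/5,1/2,1.17,3,4,4, 6 , 7,8 ] 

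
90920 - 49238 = 41682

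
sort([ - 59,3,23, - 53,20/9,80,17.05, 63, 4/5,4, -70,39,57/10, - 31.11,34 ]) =[-70, - 59, - 53, - 31.11 , 4/5,  20/9, 3, 4, 57/10,17.05,23,34 , 39, 63 , 80]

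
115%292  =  115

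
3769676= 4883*772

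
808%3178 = 808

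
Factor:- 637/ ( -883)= 7^2*13^1*883^( - 1)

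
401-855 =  - 454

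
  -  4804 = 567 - 5371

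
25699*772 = 19839628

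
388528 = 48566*8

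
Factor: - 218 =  - 2^1*109^1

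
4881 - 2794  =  2087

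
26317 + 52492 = 78809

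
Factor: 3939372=2^2*3^2* 73^1*1499^1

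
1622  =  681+941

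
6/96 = 1/16=0.06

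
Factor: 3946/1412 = 2^ (  -  1)*353^(- 1 )*1973^1 = 1973/706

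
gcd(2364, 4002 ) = 6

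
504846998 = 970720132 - 465873134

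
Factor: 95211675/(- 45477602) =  - 2^( - 1)*3^2 * 5^2*13^1 * 19^( - 1)*43^1*281^( - 1 )*757^1 * 4259^( - 1)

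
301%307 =301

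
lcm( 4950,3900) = 128700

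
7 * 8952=62664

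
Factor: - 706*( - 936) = 660816 = 2^4 * 3^2 * 13^1*353^1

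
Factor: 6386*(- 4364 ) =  - 27868504 = - 2^3*31^1 * 103^1*1091^1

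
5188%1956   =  1276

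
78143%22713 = 10004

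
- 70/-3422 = 35/1711 = 0.02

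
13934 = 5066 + 8868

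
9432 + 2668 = 12100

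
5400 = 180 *30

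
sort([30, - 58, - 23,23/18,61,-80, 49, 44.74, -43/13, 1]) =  [ - 80,-58, - 23, - 43/13, 1,23/18,30,  44.74,49,61]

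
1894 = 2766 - 872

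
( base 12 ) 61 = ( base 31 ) 2b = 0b1001001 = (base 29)2F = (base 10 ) 73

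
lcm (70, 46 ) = 1610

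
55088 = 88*626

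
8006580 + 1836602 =9843182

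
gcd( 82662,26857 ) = 1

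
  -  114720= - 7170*16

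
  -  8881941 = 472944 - 9354885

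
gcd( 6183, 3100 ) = 1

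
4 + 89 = 93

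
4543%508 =479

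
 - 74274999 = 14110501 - 88385500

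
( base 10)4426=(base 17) f56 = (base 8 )10512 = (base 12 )268a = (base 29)57I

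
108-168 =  - 60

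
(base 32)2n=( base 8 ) 127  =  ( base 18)4f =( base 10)87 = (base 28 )33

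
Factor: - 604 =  - 2^2*151^1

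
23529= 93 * 253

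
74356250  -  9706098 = 64650152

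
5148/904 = 5 + 157/226 = 5.69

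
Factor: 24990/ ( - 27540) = -2^(- 1 )  *  3^( - 3) * 7^2 = - 49/54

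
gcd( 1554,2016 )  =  42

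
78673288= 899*87512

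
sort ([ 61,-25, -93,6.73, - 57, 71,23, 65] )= [ - 93, - 57, - 25,6.73,  23, 61, 65,71 ] 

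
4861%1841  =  1179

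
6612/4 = 1653 = 1653.00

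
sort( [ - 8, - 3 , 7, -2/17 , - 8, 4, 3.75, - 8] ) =[ - 8, - 8, - 8, - 3, - 2/17, 3.75,4, 7]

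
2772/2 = 1386 = 1386.00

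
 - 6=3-9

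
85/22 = 3  +  19/22  =  3.86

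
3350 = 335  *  10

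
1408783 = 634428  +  774355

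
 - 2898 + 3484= 586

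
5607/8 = 700 + 7/8 = 700.88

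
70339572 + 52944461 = 123284033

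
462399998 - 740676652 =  - 278276654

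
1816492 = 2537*716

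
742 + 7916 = 8658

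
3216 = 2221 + 995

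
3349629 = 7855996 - 4506367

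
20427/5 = 4085 + 2/5 = 4085.40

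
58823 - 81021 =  - 22198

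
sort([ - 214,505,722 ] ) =[ - 214,505, 722 ] 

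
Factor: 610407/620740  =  2^( - 2 )*3^2 *5^(- 1)*7^1*41^ ( - 1 )*757^(- 1 )*9689^1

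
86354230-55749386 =30604844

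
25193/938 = 26 + 115/134 = 26.86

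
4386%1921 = 544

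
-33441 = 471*( - 71)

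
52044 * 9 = 468396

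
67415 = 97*695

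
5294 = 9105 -3811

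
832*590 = 490880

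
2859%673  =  167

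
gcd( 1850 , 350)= 50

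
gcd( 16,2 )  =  2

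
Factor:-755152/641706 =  - 2^3*3^ ( - 1 )*13^( - 1 ) *19^( - 1) * 109^1=   - 872/741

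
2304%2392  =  2304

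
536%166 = 38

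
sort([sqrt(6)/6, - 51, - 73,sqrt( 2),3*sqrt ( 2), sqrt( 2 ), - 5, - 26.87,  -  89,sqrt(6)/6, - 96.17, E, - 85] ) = [  -  96.17, - 89,-85, - 73, - 51, - 26.87, - 5,  sqrt ( 6 )/6, sqrt ( 6 ) /6, sqrt (2),sqrt(2 ), E, 3*sqrt(2)]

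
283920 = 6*47320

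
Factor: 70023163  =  7^1*1657^1*6037^1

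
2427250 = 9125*266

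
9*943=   8487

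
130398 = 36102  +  94296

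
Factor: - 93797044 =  - 2^2*11^1*191^1*11161^1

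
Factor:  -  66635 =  - 5^1*13327^1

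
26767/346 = 77  +  125/346 = 77.36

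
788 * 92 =72496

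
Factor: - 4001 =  - 4001^1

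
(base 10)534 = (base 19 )192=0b1000010110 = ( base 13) 321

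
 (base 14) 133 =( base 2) 11110001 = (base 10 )241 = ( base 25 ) 9g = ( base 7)463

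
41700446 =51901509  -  10201063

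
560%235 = 90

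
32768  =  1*32768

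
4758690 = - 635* (  -  7494) 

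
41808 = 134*312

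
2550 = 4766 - 2216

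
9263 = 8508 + 755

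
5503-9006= - 3503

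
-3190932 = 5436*(  -  587 )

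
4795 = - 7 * ( - 685)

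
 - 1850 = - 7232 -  - 5382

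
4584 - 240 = 4344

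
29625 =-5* ( - 5925 )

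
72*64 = 4608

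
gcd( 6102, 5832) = 54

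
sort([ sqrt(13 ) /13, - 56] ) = [ - 56,  sqrt(13) /13]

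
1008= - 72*( - 14)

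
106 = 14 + 92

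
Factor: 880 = 2^4 *5^1 * 11^1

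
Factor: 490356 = 2^2*3^2*53^1*257^1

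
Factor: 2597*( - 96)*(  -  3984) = 993259008 = 2^9 * 3^2*7^2*53^1*83^1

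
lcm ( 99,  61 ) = 6039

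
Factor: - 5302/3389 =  - 2^1 *11^1* 241^1*3389^( - 1 )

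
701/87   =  8 + 5/87 = 8.06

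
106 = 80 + 26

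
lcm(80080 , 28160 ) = 2562560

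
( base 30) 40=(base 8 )170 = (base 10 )120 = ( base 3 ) 11110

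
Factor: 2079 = 3^3*7^1*11^1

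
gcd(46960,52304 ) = 16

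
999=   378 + 621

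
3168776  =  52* 60938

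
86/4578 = 43/2289 = 0.02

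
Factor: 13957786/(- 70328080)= - 6978893/35164040 = -  2^ ( - 3) * 5^( - 1) * 733^1*827^( - 1)*1063^( - 1)*9521^1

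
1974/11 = 179 + 5/11= 179.45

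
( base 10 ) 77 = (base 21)3e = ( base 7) 140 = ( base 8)115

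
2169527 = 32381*67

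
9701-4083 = 5618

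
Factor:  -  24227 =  - 7^1 * 3461^1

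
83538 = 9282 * 9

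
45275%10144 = 4699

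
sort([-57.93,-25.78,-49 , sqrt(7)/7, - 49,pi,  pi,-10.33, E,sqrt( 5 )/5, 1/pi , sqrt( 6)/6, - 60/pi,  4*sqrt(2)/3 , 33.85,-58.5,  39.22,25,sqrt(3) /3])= [ - 58.5, - 57.93, -49,-49,-25.78,  -  60/pi ,-10.33,1/pi,sqrt( 7)/7,sqrt (6)/6 , sqrt( 5)/5,  sqrt(3)/3, 4*  sqrt(2 ) /3, E, pi, pi, 25, 33.85, 39.22 ] 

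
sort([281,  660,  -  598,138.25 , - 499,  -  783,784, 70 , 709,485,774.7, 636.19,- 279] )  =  [ - 783, - 598, - 499, - 279, 70,138.25,281,485,636.19 , 660, 709, 774.7 , 784]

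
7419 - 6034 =1385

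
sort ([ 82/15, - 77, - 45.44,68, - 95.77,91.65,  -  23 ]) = [- 95.77, - 77, - 45.44,  -  23,82/15, 68,91.65 ] 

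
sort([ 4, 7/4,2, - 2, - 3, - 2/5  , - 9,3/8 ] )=[ - 9,- 3, - 2, - 2/5, 3/8, 7/4, 2, 4]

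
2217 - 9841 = -7624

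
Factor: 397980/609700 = 3^3*5^ ( -1)  *7^( - 1)*11^1*13^( - 1)= 297/455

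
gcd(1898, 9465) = 1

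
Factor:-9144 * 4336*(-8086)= 320596833024  =  2^8*3^2*13^1* 127^1*271^1* 311^1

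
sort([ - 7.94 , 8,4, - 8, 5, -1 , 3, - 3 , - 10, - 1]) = [ -10, - 8, - 7.94,-3, -1, - 1, 3,4, 5,8 ]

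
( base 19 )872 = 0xbcf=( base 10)3023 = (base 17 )a7e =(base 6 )21555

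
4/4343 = 4/4343 = 0.00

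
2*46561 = 93122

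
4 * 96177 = 384708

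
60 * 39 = 2340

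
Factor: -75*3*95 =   -  21375 = - 3^2*5^3*19^1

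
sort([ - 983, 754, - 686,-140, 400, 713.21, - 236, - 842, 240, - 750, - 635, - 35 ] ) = [ - 983, - 842 , - 750, - 686, - 635, - 236, - 140, - 35,  240,400, 713.21,754]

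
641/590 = 641/590  =  1.09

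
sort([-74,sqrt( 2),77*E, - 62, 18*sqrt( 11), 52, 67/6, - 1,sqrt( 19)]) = [ - 74,-62,-1, sqrt( 2) , sqrt(19), 67/6, 52, 18*sqrt( 11), 77*E ]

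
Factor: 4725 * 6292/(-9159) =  - 9909900/3053 = - 2^2*3^2*5^2 * 7^1*11^2 * 13^1 * 43^(-1 )*71^( - 1 ) 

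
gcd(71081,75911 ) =1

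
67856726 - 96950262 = - 29093536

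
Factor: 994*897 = 891618 = 2^1 * 3^1*7^1*13^1*23^1*71^1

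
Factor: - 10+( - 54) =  - 64 = - 2^6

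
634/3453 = 634/3453 = 0.18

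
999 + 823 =1822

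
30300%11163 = 7974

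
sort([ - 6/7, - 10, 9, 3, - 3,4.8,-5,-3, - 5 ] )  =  [-10,  -  5, -5, - 3,-3, - 6/7,3 , 4.8, 9] 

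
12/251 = 12/251 = 0.05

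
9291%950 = 741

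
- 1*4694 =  - 4694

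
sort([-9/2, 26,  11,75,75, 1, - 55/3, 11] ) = [ - 55/3 , - 9/2,1,  11,  11,  26, 75,75]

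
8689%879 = 778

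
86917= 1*86917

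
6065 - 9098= - 3033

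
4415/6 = 735 + 5/6 = 735.83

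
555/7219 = 555/7219 = 0.08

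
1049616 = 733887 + 315729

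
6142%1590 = 1372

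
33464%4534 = 1726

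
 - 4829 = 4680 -9509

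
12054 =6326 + 5728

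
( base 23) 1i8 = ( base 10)951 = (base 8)1667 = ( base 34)RX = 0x3B7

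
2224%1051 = 122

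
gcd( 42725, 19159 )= 1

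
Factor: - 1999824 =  - 2^4*3^1*61^1*683^1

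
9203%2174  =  507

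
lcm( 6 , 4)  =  12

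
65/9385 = 13/1877 = 0.01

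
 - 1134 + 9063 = 7929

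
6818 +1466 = 8284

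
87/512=87/512= 0.17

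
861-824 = 37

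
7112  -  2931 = 4181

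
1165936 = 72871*16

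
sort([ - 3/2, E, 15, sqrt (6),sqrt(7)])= [ - 3/2, sqrt(6), sqrt ( 7), E,15] 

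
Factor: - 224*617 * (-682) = 94257856 = 2^6*7^1*11^1*31^1*617^1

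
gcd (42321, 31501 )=1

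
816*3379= 2757264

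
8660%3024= 2612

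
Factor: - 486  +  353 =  - 7^1*19^1=-133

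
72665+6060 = 78725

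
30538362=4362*7001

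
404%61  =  38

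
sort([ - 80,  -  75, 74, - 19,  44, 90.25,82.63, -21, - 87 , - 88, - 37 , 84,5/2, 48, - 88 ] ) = [-88, - 88 , -87, - 80, - 75, - 37, - 21,-19, 5/2, 44, 48,  74, 82.63, 84,  90.25 ]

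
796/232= 3 + 25/58 = 3.43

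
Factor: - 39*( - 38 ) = 1482 = 2^1*3^1*13^1*19^1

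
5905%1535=1300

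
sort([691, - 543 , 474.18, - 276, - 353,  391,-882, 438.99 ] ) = [ - 882, -543, - 353,- 276, 391, 438.99 , 474.18, 691]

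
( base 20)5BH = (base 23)456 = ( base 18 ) 6g5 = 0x8BD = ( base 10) 2237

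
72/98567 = 72/98567 = 0.00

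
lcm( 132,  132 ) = 132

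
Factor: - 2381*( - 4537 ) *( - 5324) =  - 57513026428 =- 2^2 * 11^3*13^1 * 349^1 * 2381^1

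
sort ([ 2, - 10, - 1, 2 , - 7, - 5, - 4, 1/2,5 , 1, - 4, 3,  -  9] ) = [ - 10,- 9,-7,- 5, - 4 , - 4 ,-1,1/2,1,2, 2, 3,5]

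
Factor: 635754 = 2^1*3^1*7^1*15137^1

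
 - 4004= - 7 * 572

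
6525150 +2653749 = 9178899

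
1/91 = 1/91 = 0.01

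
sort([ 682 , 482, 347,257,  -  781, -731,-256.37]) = [  -  781,-731 , - 256.37, 257 , 347, 482 , 682]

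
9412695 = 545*17271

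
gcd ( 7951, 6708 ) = 1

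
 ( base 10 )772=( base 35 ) m2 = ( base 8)1404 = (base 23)1AD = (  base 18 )26G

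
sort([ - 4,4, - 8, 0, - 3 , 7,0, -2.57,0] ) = [ - 8, - 4,- 3, - 2.57,  0,0,0, 4,  7] 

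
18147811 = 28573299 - 10425488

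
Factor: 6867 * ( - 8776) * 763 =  - 2^3*3^2*7^2*109^2*1097^1 = - 45982036296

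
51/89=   51/89 = 0.57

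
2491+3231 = 5722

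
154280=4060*38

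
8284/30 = 276 + 2/15 = 276.13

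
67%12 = 7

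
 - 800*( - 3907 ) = 3125600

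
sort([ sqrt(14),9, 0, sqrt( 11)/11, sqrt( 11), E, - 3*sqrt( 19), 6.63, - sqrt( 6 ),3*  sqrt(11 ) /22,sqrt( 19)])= [-3*sqrt( 19 ), - sqrt( 6),0, sqrt( 11 )/11,3 *sqrt( 11)/22 , E, sqrt (11 ),sqrt( 14), sqrt( 19 ), 6.63, 9]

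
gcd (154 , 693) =77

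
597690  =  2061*290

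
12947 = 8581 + 4366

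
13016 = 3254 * 4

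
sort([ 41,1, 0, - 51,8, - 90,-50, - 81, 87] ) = [ - 90, - 81, - 51, - 50,  0, 1, 8, 41, 87 ]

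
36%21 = 15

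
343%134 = 75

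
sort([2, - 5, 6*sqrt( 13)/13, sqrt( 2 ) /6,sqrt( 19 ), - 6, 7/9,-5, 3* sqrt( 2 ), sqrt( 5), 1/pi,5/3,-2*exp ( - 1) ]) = [ - 6, - 5, - 5, - 2*exp( - 1),sqrt( 2 )/6,  1/pi, 7/9, 6*sqrt(13)/13,  5/3 , 2, sqrt(5 ) , 3*sqrt(2),  sqrt( 19) ]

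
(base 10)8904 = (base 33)85r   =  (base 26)D4C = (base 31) 987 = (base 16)22c8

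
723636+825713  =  1549349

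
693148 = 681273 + 11875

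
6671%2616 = 1439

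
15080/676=290/13  =  22.31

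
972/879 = 1 + 31/293 = 1.11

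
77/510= 77/510 =0.15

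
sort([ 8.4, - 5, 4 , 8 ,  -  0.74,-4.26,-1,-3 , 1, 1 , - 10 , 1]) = [ - 10 , - 5, - 4.26, - 3, - 1, - 0.74, 1,1 , 1, 4,  8,  8.4 ] 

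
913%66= 55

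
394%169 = 56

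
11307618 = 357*31674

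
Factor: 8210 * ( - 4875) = - 2^1 * 3^1*5^4 * 13^1*821^1 = - 40023750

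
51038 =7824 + 43214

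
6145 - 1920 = 4225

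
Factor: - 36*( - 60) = 2^4*3^3 *5^1 = 2160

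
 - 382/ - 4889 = 382/4889 = 0.08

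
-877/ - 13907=877/13907= 0.06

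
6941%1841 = 1418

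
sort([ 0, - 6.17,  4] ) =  [ - 6.17, 0,4] 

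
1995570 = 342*5835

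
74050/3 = 24683+1/3 = 24683.33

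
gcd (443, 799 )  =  1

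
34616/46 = 752+12/23 = 752.52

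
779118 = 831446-52328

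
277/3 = 277/3 = 92.33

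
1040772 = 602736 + 438036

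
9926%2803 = 1517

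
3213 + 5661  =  8874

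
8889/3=2963 = 2963.00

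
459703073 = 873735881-414032808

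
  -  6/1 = - 6 = -6.00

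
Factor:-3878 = - 2^1*7^1*277^1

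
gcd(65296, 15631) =77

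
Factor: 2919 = 3^1 * 7^1 * 139^1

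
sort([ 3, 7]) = [ 3,7 ]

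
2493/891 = 277/99  =  2.80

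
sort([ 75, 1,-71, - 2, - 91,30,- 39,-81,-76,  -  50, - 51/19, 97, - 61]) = [ - 91, - 81, - 76, - 71, - 61,- 50,- 39, - 51/19, - 2,1,30,75,97 ] 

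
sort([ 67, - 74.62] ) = [ -74.62, 67 ] 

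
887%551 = 336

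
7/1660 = 7/1660 = 0.00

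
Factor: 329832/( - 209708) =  - 162/103=- 2^1*3^4*103^(-1)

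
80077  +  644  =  80721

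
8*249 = 1992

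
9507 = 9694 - 187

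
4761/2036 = 2 + 689/2036 = 2.34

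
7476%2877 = 1722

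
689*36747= 25318683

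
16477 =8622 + 7855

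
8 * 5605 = 44840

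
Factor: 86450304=2^7*3^1*17^2*19^1*41^1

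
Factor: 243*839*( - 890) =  - 2^1*3^5*5^1*89^1*839^1 = - 181450530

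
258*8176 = 2109408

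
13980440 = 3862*3620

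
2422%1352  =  1070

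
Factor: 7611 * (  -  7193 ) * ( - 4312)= 236064419976= 2^3*3^1*7^2*11^1*43^1*59^1*7193^1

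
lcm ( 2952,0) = 0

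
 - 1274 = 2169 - 3443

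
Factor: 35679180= 2^2 * 3^1 * 5^1*594653^1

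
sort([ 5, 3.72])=[ 3.72, 5 ]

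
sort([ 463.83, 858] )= [ 463.83,858] 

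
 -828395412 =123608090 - 952003502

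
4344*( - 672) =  - 2919168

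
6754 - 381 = 6373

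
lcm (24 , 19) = 456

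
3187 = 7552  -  4365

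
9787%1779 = 892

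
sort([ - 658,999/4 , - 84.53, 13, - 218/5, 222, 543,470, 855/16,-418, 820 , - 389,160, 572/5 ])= [ - 658, - 418, - 389, - 84.53, - 218/5, 13, 855/16,572/5,  160, 222 , 999/4, 470,  543,820 ]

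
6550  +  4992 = 11542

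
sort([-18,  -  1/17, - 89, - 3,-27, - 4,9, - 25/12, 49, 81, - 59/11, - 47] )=[ - 89 , - 47, - 27, - 18, - 59/11, - 4, - 3, - 25/12 , - 1/17, 9,49,81] 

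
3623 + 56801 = 60424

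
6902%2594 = 1714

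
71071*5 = 355355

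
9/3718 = 9/3718 = 0.00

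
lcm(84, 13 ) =1092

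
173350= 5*34670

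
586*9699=5683614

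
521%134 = 119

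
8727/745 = 11 + 532/745 = 11.71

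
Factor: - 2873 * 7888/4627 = - 22662224/4627 = - 2^4* 7^( - 1 )*13^2*17^2 * 29^1*661^( - 1) 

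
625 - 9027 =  - 8402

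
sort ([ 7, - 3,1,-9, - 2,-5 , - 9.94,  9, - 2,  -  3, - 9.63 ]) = [-9.94,- 9.63, - 9, - 5,-3,-3, - 2,-2,1,7,9 ] 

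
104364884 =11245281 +93119603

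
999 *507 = 506493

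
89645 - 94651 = -5006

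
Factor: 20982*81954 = 2^2*3^3*13^1*29^1* 157^1*269^1 = 1719558828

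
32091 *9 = 288819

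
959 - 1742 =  - 783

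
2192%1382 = 810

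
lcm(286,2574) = 2574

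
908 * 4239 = 3849012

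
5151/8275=5151/8275 = 0.62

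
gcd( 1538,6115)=1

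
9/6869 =9/6869  =  0.00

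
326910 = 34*9615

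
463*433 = 200479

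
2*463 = 926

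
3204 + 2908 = 6112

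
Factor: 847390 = 2^1*5^1*101^1*839^1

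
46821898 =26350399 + 20471499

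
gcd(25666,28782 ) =82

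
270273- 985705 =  - 715432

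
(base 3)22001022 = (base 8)13353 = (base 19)G4F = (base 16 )16eb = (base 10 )5867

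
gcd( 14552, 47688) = 8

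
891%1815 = 891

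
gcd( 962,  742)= 2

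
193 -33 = 160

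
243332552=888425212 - 645092660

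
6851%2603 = 1645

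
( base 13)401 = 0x2A5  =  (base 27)p2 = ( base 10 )677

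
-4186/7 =-598 = -  598.00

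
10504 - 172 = 10332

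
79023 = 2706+76317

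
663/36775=663/36775=0.02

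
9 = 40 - 31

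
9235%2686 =1177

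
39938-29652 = 10286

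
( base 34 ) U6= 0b10000000010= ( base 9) 1360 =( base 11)853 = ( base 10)1026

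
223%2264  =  223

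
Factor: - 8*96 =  - 768 = - 2^8*3^1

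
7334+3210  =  10544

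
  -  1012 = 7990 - 9002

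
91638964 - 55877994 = 35760970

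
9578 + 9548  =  19126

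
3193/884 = 3 + 541/884  =  3.61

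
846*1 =846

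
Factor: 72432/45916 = 2^2*3^2*13^( - 1)*503^1*883^( - 1 ) = 18108/11479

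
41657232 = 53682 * 776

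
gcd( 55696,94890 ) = 2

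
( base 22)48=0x60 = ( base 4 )1200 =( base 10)96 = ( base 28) 3c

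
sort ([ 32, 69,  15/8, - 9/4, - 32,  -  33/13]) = [ - 32 , - 33/13, - 9/4,15/8,  32,  69]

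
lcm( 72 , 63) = 504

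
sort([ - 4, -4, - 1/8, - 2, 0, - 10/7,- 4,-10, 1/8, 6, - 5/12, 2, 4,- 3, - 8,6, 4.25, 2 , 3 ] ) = [ - 10, - 8,-4, - 4, - 4,-3, - 2, - 10/7, - 5/12,- 1/8, 0, 1/8,2, 2,3, 4,4.25, 6, 6 ]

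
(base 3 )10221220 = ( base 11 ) 2194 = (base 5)43021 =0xb46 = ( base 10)2886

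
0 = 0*9343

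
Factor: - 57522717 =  - 3^5 *7^2*4831^1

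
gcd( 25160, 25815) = 5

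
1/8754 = 1/8754 =0.00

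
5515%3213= 2302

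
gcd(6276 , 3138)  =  3138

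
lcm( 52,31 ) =1612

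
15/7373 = 15/7373 = 0.00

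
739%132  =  79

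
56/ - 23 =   -  3  +  13/23  =  -2.43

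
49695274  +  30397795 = 80093069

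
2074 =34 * 61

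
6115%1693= 1036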